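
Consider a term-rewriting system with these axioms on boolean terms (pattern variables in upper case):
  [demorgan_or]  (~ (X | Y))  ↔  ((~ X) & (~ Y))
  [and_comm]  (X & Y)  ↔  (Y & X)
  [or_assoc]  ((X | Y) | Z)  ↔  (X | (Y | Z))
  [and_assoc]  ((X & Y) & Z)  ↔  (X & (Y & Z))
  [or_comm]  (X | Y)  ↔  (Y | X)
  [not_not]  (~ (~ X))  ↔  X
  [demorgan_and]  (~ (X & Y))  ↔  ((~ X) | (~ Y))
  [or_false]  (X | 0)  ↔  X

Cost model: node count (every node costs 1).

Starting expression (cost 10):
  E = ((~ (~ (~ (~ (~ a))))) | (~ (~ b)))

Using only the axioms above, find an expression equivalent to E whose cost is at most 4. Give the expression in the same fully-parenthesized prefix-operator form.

1. [not_not →] (~ (~ (~ (~ a))))  →  (~ (~ a));  E = ((~ (~ (~ a))) | (~ (~ b)))
2. [not_not →] (~ (~ b))  →  b;  E = ((~ (~ (~ a))) | b)
3. [not_not →] (~ (~ a))  →  a;  cost 4 ≤ 4, done

((~ a) | b)   [cost 4]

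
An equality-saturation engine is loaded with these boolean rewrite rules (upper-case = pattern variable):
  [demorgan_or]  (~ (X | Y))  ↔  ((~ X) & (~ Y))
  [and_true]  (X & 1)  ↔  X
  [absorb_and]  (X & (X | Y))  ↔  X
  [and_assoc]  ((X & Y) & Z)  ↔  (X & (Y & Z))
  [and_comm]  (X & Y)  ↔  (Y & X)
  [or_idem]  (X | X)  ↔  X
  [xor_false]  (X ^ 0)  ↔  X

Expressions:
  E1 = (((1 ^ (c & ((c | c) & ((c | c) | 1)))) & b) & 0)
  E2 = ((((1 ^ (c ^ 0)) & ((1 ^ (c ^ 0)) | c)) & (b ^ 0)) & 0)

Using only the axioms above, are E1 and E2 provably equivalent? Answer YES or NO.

1. [absorb_and →] ((c | c) & ((c | c) | 1))  →  (c | c);  E1 = (((1 ^ (c & (c | c))) & b) & 0)
2. [absorb_and →] (c & (c | c))  →  c;  E1 = (((1 ^ c) & b) & 0)
3. [and_assoc →] (((1 ^ c) & b) & 0)  →  ((1 ^ c) & (b & 0))
4. [xor_false ←] b  →  (b ^ 0);  E1 = ((1 ^ c) & ((b ^ 0) & 0))
5. [and_assoc ←] ((1 ^ c) & ((b ^ 0) & 0))  →  (((1 ^ c) & (b ^ 0)) & 0)
6. [xor_false ←] c  →  (c ^ 0);  E1 = (((1 ^ (c ^ 0)) & (b ^ 0)) & 0)
7. [absorb_and ←] (1 ^ (c ^ 0))  →  ((1 ^ (c ^ 0)) & ((1 ^ (c ^ 0)) | c));  this is E2

YES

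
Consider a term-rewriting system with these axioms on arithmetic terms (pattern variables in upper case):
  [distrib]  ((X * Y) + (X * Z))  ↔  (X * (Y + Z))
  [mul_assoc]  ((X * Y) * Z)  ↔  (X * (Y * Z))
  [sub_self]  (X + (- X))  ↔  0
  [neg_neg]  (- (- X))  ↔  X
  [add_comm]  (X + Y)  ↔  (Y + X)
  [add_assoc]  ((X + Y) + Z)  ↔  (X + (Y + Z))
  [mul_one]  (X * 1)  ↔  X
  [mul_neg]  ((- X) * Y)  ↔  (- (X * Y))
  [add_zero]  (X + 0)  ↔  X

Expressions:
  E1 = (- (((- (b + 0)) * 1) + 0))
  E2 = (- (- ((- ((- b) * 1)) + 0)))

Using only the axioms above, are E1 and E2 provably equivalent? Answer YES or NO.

YES

step 1: mul_one (→) rewrites ((- (b + 0)) * 1) into (- (b + 0)), now (- ((- (b + 0)) + 0))
step 2: add_zero (→) rewrites (b + 0) into b, now (- ((- b) + 0))
step 3: add_zero (→) rewrites ((- b) + 0) into (- b), now (- (- b))
step 4: neg_neg (←) rewrites b into (- (- b)), now (- (- (- (- b))))
step 5: add_zero (←) rewrites (- (- b)) into ((- (- b)) + 0), now (- (- ((- (- b)) + 0)))
step 6: mul_one (←) rewrites (- b) into ((- b) * 1), which is E2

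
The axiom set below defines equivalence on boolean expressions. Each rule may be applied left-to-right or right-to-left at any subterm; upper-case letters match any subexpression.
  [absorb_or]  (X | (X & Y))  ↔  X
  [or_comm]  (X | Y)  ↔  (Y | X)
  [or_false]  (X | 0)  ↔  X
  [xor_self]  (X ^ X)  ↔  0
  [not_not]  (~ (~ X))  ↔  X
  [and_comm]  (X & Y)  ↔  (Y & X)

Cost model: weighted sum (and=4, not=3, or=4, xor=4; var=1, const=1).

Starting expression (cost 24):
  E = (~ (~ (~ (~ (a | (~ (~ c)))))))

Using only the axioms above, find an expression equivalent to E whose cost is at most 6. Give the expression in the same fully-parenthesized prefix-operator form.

(1) (~ (~ (~ (~ (a | (~ (~ c)))))))  =[not_not →]=  (~ (~ (a | (~ (~ c)))))
(2) (~ (~ (a | (~ (~ c)))))  =[not_not →]=  (a | (~ (~ c)))
(3) (~ (~ c))  =[not_not →]=  c    ⊢ cost 6, within 6

(a | c)   [cost 6]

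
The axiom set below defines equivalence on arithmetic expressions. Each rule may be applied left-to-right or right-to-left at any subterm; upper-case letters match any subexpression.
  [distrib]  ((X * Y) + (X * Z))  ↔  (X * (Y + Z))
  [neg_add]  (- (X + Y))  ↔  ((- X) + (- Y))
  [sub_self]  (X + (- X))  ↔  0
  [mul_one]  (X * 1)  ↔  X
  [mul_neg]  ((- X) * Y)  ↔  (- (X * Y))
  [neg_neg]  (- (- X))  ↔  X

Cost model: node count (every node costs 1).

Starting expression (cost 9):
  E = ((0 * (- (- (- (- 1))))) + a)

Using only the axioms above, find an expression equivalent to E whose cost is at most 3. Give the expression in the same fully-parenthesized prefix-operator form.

(0 + a)   [cost 3]

1. [neg_neg →] (- (- (- (- 1))))  →  (- (- 1));  E = ((0 * (- (- 1))) + a)
2. [neg_neg →] (- (- 1))  →  1;  E = ((0 * 1) + a)
3. [mul_one →] (0 * 1)  →  0;  cost 3 ≤ 3, done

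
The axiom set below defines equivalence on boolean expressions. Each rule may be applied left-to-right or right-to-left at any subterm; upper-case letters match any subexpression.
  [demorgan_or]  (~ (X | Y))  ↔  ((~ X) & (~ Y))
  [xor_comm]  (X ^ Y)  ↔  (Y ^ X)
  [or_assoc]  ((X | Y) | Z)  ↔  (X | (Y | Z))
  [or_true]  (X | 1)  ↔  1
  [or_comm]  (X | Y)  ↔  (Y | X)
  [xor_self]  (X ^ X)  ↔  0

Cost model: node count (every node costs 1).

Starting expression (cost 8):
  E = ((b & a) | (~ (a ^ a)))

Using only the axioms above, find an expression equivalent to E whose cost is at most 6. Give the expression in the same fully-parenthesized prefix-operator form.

((b & a) | (~ 0))   [cost 6]

1. [xor_self →] (a ^ a)  →  0;  cost 6 ≤ 6, done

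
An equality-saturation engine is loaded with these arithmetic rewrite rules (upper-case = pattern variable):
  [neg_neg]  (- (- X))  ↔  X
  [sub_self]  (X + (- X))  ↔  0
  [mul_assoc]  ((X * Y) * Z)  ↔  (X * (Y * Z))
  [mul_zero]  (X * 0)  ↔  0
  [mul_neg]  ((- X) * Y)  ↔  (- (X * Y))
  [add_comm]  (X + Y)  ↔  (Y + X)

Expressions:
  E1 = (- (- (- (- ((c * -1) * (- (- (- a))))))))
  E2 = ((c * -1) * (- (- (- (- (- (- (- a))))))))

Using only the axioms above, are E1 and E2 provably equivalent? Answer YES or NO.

(1) (- (- a))  =[neg_neg →]=  a    ⊢ (- (- (- (- ((c * -1) * (- a))))))
(2) (- (- ((c * -1) * (- a))))  =[neg_neg →]=  ((c * -1) * (- a))    ⊢ (- (- ((c * -1) * (- a))))
(3) (- (- ((c * -1) * (- a))))  =[neg_neg →]=  ((c * -1) * (- a))
(4) a  =[neg_neg ←]=  (- (- a))    ⊢ ((c * -1) * (- (- (- a))))
(5) a  =[neg_neg ←]=  (- (- a))    ⊢ ((c * -1) * (- (- (- (- (- a))))))
(6) (- (- a))  =[neg_neg ←]=  (- (- (- (- a))))    ⊢ E2

YES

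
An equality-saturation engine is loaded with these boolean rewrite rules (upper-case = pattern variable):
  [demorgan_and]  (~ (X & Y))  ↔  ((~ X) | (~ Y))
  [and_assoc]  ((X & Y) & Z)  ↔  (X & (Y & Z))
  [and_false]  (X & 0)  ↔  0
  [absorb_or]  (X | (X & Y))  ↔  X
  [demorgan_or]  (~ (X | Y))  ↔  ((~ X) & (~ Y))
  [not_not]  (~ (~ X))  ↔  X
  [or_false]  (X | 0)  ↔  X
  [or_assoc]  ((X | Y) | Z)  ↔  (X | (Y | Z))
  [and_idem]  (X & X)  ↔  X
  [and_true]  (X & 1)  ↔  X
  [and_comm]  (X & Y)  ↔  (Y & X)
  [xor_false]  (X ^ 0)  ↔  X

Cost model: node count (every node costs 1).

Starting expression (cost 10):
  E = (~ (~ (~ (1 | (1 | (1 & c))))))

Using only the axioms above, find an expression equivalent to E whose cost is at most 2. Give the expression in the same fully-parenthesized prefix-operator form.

(~ 1)   [cost 2]

(1) (1 | (1 & c))  =[absorb_or →]=  1    ⊢ (~ (~ (~ (1 | 1))))
(2) (~ (1 | 1))  =[demorgan_or →]=  ((~ 1) & (~ 1))    ⊢ (~ (~ ((~ 1) & (~ 1))))
(3) ((~ 1) & (~ 1))  =[and_idem →]=  (~ 1)    ⊢ (~ (~ (~ 1)))
(4) (~ (~ (~ 1)))  =[not_not →]=  (~ 1)    ⊢ cost 2, within 2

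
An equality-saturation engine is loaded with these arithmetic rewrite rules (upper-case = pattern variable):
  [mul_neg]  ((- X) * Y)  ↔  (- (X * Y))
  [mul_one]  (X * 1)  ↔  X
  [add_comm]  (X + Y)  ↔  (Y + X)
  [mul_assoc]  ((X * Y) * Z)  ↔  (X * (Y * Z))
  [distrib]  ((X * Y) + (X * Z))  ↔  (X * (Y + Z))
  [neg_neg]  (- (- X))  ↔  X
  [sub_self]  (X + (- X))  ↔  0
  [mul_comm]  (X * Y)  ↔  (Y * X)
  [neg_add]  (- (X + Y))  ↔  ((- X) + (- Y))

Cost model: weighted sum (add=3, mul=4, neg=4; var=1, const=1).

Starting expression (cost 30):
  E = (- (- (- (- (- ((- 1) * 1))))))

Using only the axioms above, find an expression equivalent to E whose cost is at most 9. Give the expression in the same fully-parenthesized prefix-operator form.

(1) ((- 1) * 1)  =[mul_one →]=  (- 1)    ⊢ (- (- (- (- (- (- 1))))))
(2) (- (- (- (- (- (- 1))))))  =[neg_neg →]=  (- (- (- (- 1))))
(3) (- (- (- 1)))  =[neg_neg →]=  (- 1)    ⊢ cost 9, within 9

(- (- 1))   [cost 9]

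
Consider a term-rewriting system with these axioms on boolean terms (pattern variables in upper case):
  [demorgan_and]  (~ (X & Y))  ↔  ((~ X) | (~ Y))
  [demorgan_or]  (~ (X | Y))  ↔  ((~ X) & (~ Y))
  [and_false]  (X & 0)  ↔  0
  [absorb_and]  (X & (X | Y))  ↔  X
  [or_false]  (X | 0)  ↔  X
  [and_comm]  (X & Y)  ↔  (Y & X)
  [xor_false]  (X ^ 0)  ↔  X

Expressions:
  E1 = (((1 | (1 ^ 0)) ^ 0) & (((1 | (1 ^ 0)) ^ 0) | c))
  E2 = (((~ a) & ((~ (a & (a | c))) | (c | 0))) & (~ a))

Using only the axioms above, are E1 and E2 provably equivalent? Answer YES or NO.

Every axiom is a valid identity, so a rewrite proof would force E1 and E2 to agree under every assignment.
At a=1, c=0: E1 = 1 but E2 = 0; they differ, so no derivation exists.

NO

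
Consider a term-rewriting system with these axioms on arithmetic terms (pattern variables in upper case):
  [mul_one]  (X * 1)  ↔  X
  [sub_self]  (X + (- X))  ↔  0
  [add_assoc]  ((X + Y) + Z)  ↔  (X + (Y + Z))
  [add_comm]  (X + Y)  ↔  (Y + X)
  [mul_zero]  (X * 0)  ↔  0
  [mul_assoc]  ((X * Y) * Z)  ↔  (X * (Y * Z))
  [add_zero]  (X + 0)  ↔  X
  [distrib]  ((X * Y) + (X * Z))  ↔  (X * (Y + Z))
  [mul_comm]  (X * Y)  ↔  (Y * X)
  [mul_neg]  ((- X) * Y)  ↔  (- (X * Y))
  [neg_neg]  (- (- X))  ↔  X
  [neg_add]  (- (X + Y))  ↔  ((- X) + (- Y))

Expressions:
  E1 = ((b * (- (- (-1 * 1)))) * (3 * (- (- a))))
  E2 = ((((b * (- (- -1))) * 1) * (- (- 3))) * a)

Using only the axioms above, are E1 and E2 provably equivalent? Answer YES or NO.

step 1: neg_neg (→) rewrites (- (- (-1 * 1))) into (-1 * 1), now ((b * (-1 * 1)) * (3 * (- (- a))))
step 2: neg_neg (→) rewrites (- (- a)) into a, now ((b * (-1 * 1)) * (3 * a))
step 3: mul_one (→) rewrites (-1 * 1) into -1, now ((b * -1) * (3 * a))
step 4: mul_assoc (←) rewrites ((b * -1) * (3 * a)) into (((b * -1) * 3) * a)
step 5: neg_neg (←) rewrites 3 into (- (- 3)), now (((b * -1) * (- (- 3))) * a)
step 6: mul_one (←) rewrites (b * -1) into ((b * -1) * 1), now ((((b * -1) * 1) * (- (- 3))) * a)
step 7: neg_neg (←) rewrites -1 into (- (- -1)), which is E2

YES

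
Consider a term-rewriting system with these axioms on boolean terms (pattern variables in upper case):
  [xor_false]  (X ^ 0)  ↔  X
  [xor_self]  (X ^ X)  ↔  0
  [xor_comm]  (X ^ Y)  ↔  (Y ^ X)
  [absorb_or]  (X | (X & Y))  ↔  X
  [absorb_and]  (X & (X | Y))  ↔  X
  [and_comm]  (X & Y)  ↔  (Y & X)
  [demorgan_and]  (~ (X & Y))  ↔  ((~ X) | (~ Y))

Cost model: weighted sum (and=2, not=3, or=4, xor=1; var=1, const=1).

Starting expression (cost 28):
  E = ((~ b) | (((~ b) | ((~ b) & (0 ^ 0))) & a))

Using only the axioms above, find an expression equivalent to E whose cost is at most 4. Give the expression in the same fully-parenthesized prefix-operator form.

(~ b)   [cost 4]

(1) (0 ^ 0)  =[xor_false →]=  0    ⊢ ((~ b) | (((~ b) | ((~ b) & 0)) & a))
(2) ((~ b) | ((~ b) & 0))  =[absorb_or →]=  (~ b)    ⊢ ((~ b) | ((~ b) & a))
(3) ((~ b) | ((~ b) & a))  =[absorb_or →]=  (~ b)    ⊢ cost 4, within 4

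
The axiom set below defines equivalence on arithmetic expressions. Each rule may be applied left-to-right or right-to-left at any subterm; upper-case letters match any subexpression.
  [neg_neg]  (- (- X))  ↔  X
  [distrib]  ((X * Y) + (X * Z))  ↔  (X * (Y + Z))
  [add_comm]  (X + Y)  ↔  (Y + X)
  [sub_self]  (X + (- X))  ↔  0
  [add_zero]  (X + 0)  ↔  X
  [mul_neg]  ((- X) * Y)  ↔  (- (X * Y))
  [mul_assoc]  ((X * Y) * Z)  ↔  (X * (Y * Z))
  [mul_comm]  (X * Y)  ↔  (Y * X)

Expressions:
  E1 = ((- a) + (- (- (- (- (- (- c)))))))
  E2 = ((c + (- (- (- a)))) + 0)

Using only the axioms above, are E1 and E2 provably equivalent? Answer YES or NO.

YES

1. [neg_neg →] (- (- c))  →  c;  E1 = ((- a) + (- (- (- (- c)))))
2. [neg_neg →] (- (- c))  →  c;  E1 = ((- a) + (- (- c)))
3. [neg_neg →] (- (- c))  →  c;  E1 = ((- a) + c)
4. [neg_neg ←] (- a)  →  (- (- (- a)));  E1 = ((- (- (- a))) + c)
5. [add_zero ←] ((- (- (- a))) + c)  →  (((- (- (- a))) + c) + 0)
6. [add_comm →] ((- (- (- a))) + c)  →  (c + (- (- (- a))));  this is E2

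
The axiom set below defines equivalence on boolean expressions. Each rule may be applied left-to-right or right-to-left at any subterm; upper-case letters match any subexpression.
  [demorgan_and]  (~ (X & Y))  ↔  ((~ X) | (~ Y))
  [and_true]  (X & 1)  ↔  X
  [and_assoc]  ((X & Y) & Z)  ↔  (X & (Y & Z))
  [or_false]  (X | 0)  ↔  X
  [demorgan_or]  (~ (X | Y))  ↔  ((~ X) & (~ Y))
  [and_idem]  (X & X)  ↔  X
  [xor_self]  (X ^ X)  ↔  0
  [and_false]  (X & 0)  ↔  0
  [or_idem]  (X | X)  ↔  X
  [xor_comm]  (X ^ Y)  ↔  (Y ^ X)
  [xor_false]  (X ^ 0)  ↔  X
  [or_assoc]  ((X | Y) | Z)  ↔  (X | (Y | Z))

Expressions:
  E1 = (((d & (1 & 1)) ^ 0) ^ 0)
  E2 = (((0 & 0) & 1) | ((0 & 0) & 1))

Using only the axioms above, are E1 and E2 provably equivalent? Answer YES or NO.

NO

All listed rules preserve value, hence provable equivalence implies equal values everywhere; look for a separating assignment.
d=1 gives E1 ↦ 1, E2 ↦ 0; values differ ⇒ not provably equivalent.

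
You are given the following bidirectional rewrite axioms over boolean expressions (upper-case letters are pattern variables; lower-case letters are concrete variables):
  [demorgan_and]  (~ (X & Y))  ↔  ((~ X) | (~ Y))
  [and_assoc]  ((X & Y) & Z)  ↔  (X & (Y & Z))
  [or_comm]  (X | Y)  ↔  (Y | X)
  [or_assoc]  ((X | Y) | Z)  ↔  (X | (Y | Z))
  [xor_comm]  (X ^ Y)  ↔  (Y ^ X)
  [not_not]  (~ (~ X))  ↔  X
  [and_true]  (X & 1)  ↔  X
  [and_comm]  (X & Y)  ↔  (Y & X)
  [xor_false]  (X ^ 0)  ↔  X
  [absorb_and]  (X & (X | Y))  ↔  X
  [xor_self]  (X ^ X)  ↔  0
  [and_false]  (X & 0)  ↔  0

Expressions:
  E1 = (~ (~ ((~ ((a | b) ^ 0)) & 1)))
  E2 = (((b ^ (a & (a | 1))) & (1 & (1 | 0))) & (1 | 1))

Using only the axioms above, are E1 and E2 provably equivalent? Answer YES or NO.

Every axiom is a valid identity, so a rewrite proof would force E1 and E2 to agree under every assignment.
At a=0, b=0: E1 = 1 but E2 = 0; they differ, so no derivation exists.

NO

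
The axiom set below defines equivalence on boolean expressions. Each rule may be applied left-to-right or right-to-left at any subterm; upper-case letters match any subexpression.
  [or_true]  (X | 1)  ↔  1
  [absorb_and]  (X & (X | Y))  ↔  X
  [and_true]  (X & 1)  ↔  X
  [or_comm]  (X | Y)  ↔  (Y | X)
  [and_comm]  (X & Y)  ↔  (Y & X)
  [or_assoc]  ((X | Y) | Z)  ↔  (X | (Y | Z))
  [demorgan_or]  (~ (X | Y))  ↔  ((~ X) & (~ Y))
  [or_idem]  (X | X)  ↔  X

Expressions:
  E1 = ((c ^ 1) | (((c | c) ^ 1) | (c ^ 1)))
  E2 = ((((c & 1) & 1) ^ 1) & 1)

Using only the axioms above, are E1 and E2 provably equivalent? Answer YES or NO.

1. [or_idem →] (c | c)  →  c;  E1 = ((c ^ 1) | ((c ^ 1) | (c ^ 1)))
2. [or_idem →] ((c ^ 1) | (c ^ 1))  →  (c ^ 1);  E1 = ((c ^ 1) | (c ^ 1))
3. [or_idem →] ((c ^ 1) | (c ^ 1))  →  (c ^ 1)
4. [and_true ←] c  →  (c & 1);  E1 = ((c & 1) ^ 1)
5. [and_true ←] ((c & 1) ^ 1)  →  (((c & 1) ^ 1) & 1)
6. [and_true ←] c  →  (c & 1);  this is E2

YES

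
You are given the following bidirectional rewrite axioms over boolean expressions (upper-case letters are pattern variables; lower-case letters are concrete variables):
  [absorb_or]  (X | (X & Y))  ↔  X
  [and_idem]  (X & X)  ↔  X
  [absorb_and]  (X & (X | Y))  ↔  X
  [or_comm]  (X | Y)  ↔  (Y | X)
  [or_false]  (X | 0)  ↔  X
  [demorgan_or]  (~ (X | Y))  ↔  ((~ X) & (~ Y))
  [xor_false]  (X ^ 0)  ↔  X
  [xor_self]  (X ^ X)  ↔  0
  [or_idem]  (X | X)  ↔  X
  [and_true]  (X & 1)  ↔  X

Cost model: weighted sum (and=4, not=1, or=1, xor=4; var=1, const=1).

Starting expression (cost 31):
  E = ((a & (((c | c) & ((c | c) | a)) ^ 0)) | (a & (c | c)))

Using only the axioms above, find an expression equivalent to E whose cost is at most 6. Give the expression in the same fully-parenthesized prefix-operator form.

1. [absorb_and →] ((c | c) & ((c | c) | a))  →  (c | c);  E = ((a & ((c | c) ^ 0)) | (a & (c | c)))
2. [xor_false →] ((c | c) ^ 0)  →  (c | c);  E = ((a & (c | c)) | (a & (c | c)))
3. [or_idem →] ((a & (c | c)) | (a & (c | c)))  →  (a & (c | c))
4. [or_idem →] (c | c)  →  c;  cost 6 ≤ 6, done

(a & c)   [cost 6]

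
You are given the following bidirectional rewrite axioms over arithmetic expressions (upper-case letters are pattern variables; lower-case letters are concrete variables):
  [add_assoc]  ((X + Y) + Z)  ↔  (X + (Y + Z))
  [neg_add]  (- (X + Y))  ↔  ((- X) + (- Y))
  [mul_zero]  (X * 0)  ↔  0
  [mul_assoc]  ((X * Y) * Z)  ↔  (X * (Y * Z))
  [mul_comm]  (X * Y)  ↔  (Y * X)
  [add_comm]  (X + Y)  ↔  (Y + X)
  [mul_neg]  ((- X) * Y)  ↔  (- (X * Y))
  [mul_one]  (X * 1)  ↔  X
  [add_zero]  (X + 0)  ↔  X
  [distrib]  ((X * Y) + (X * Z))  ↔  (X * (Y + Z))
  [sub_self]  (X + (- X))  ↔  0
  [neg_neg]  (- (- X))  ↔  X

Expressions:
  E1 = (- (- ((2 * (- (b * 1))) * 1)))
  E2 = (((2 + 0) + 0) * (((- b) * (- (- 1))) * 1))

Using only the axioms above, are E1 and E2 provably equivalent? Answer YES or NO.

YES

1. [mul_one →] (b * 1)  →  b;  E1 = (- (- ((2 * (- b)) * 1)))
2. [neg_neg →] (- (- ((2 * (- b)) * 1)))  →  ((2 * (- b)) * 1)
3. [mul_one →] ((2 * (- b)) * 1)  →  (2 * (- b))
4. [mul_one ←] (- b)  →  ((- b) * 1);  E1 = (2 * ((- b) * 1))
5. [add_zero ←] 2  →  (2 + 0);  E1 = ((2 + 0) * ((- b) * 1))
6. [add_zero ←] 2  →  (2 + 0);  E1 = (((2 + 0) + 0) * ((- b) * 1))
7. [mul_one ←] (- b)  →  ((- b) * 1);  E1 = (((2 + 0) + 0) * (((- b) * 1) * 1))
8. [neg_neg ←] 1  →  (- (- 1));  this is E2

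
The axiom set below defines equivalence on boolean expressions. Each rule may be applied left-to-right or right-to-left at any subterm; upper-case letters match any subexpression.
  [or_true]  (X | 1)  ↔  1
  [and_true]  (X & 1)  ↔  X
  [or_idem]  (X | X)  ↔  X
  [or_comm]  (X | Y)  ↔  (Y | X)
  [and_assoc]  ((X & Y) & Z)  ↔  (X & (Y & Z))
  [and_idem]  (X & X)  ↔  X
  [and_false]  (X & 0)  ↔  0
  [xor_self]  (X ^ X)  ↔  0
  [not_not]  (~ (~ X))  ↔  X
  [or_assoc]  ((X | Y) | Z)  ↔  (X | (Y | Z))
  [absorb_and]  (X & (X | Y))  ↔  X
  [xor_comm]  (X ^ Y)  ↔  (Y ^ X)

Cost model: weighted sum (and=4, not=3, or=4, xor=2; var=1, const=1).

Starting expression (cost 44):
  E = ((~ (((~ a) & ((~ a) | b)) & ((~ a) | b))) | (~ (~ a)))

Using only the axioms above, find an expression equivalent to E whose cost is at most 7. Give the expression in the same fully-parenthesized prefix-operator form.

(~ (~ a))   [cost 7]

(1) ((~ a) & ((~ a) | b))  =[absorb_and →]=  (~ a)    ⊢ ((~ ((~ a) & ((~ a) | b))) | (~ (~ a)))
(2) ((~ a) & ((~ a) | b))  =[absorb_and →]=  (~ a)    ⊢ ((~ (~ a)) | (~ (~ a)))
(3) ((~ (~ a)) | (~ (~ a)))  =[or_idem →]=  (~ (~ a))    ⊢ cost 7, within 7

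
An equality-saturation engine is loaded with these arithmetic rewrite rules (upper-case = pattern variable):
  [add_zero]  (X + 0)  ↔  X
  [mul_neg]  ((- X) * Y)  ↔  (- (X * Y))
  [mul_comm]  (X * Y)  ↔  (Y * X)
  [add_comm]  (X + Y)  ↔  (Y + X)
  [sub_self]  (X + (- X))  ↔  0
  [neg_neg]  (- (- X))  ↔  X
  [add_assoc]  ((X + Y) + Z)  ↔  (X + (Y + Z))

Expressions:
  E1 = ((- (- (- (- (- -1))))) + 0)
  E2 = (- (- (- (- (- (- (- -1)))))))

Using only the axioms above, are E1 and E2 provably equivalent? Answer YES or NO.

YES

step 1: add_zero (→) rewrites ((- (- (- (- (- -1))))) + 0) into (- (- (- (- (- -1)))))
step 2: neg_neg (←) rewrites (- (- -1)) into (- (- (- (- -1)))), which is E2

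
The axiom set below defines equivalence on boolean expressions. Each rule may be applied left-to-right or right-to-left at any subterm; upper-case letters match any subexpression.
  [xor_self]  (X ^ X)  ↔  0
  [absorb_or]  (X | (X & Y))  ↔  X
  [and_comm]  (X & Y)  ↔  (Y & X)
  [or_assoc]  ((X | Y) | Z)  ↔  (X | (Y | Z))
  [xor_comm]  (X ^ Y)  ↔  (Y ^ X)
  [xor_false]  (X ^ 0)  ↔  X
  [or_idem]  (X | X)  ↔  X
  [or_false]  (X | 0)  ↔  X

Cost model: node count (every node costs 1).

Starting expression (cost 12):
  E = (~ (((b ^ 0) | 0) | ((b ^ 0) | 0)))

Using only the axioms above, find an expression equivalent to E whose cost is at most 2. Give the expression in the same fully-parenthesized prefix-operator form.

(~ b)   [cost 2]

1. [or_idem →] (((b ^ 0) | 0) | ((b ^ 0) | 0))  →  ((b ^ 0) | 0);  E = (~ ((b ^ 0) | 0))
2. [or_false →] ((b ^ 0) | 0)  →  (b ^ 0);  E = (~ (b ^ 0))
3. [xor_false →] (b ^ 0)  →  b;  cost 2 ≤ 2, done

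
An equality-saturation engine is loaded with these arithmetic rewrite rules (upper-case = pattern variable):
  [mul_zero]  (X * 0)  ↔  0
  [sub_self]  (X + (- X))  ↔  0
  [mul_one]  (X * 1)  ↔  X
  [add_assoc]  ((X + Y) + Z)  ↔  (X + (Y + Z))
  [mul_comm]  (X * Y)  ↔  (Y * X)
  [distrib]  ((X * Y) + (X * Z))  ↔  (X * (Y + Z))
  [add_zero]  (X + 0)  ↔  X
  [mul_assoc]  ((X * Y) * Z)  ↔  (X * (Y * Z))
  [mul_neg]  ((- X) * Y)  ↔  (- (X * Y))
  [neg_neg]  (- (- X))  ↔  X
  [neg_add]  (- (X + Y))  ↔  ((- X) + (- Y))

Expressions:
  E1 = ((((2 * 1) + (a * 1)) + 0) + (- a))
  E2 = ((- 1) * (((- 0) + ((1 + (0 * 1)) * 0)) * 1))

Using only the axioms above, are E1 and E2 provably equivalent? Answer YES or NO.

NO

The axioms are sound identities: if E1 ↔* E2 then E1 and E2 evaluate identically under any assignment.
Under a=0: E1 evaluates to 2, E2 to 0. Distinct ⇒ no rewrite sequence connects them.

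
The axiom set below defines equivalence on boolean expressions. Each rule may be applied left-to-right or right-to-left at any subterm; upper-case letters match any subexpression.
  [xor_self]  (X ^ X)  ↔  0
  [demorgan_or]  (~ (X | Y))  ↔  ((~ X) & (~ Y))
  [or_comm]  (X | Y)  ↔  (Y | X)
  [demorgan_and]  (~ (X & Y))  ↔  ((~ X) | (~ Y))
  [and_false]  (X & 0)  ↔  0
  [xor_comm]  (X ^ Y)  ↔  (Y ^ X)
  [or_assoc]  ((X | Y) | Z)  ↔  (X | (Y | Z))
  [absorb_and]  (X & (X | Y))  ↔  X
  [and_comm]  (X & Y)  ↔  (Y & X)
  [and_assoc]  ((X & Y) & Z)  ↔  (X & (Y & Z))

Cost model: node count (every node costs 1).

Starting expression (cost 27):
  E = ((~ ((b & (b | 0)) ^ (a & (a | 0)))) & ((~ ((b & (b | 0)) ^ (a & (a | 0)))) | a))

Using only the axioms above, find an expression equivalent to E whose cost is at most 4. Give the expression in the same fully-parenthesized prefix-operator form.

step 1: absorb_and (→) rewrites ((~ ((b & (b | 0)) ^ (a & (a | 0)))) & ((~ ((b & (b | 0)) ^ (a & (a | 0)))) | a)) into (~ ((b & (b | 0)) ^ (a & (a | 0))))
step 2: absorb_and (→) rewrites (a & (a | 0)) into a, now (~ ((b & (b | 0)) ^ a))
step 3: absorb_and (→) rewrites (b & (b | 0)) into b, reaching cost 4 (bound 4)

(~ (b ^ a))   [cost 4]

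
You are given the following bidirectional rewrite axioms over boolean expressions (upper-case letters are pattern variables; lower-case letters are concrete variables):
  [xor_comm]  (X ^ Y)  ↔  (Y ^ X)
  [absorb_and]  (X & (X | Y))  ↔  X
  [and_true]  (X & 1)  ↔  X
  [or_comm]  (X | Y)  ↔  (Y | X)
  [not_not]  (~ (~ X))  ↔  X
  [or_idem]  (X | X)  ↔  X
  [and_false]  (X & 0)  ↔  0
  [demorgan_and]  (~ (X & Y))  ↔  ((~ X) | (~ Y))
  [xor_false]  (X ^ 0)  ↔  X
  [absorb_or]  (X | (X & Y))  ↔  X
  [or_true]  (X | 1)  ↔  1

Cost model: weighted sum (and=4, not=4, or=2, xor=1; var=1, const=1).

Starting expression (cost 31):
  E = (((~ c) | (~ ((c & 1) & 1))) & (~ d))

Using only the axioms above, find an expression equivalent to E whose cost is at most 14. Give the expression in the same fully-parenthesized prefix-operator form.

step 1: and_true (→) rewrites ((c & 1) & 1) into (c & 1), now (((~ c) | (~ (c & 1))) & (~ d))
step 2: and_true (→) rewrites (c & 1) into c, now (((~ c) | (~ c)) & (~ d))
step 3: or_idem (→) rewrites ((~ c) | (~ c)) into (~ c), reaching cost 14 (bound 14)

((~ c) & (~ d))   [cost 14]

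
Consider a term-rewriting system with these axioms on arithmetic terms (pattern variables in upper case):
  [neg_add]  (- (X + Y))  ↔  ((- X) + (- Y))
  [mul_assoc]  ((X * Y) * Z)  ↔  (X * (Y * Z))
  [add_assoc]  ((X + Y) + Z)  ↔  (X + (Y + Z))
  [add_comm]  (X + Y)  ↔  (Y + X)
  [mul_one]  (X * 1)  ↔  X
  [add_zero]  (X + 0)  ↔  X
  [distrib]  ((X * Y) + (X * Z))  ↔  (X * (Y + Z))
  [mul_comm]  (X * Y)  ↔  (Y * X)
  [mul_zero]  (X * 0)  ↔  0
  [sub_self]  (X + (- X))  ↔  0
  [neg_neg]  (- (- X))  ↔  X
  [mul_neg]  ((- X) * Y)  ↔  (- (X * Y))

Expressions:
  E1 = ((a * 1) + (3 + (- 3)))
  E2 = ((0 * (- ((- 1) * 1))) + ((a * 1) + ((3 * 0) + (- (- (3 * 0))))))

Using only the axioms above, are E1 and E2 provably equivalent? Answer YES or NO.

step 1: mul_one (→) rewrites (a * 1) into a, now (a + (3 + (- 3)))
step 2: sub_self (→) rewrites (3 + (- 3)) into 0, now (a + 0)
step 3: add_comm (→) rewrites (a + 0) into (0 + a)
step 4: mul_one (←) rewrites 0 into (0 * 1), now ((0 * 1) + a)
step 5: neg_neg (←) rewrites 1 into (- (- 1)), now ((0 * (- (- 1))) + a)
step 6: add_zero (←) rewrites a into (a + 0), now ((0 * (- (- 1))) + (a + 0))
step 7: mul_one (←) rewrites (- 1) into ((- 1) * 1), now ((0 * (- ((- 1) * 1))) + (a + 0))
step 8: mul_zero (←) rewrites 0 into (3 * 0), now ((0 * (- ((- 1) * 1))) + (a + (3 * 0)))
step 9: add_zero (←) rewrites 0 into (0 + 0), now ((0 * (- ((- 1) * 1))) + (a + (3 * (0 + 0))))
step 10: mul_one (←) rewrites a into (a * 1), now ((0 * (- ((- 1) * 1))) + ((a * 1) + (3 * (0 + 0))))
step 11: distrib (←) rewrites (3 * (0 + 0)) into ((3 * 0) + (3 * 0)), now ((0 * (- ((- 1) * 1))) + ((a * 1) + ((3 * 0) + (3 * 0))))
step 12: neg_neg (←) rewrites (3 * 0) into (- (- (3 * 0))), which is E2

YES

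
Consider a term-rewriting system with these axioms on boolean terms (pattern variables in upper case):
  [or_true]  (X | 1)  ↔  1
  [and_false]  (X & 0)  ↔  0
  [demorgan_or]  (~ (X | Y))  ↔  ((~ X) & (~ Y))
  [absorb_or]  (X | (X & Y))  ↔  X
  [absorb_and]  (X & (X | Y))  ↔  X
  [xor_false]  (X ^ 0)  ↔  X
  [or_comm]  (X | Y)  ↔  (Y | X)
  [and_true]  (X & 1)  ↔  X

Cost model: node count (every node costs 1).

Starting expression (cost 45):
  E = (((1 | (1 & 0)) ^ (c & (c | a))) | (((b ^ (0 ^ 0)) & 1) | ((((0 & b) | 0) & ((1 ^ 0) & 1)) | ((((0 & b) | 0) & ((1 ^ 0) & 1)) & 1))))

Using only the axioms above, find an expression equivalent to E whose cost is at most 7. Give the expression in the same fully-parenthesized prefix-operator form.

((1 ^ c) | (b | 0))   [cost 7]

step 1: absorb_or (→) rewrites ((((0 & b) | 0) & ((1 ^ 0) & 1)) | ((((0 & b) | 0) & ((1 ^ 0) & 1)) & 1)) into (((0 & b) | 0) & ((1 ^ 0) & 1)), now (((1 | (1 & 0)) ^ (c & (c | a))) | (((b ^ (0 ^ 0)) & 1) | (((0 & b) | 0) & ((1 ^ 0) & 1))))
step 2: or_comm (→) rewrites ((0 & b) | 0) into (0 | (0 & b)), now (((1 | (1 & 0)) ^ (c & (c | a))) | (((b ^ (0 ^ 0)) & 1) | ((0 | (0 & b)) & ((1 ^ 0) & 1))))
step 3: absorb_and (→) rewrites (c & (c | a)) into c, now (((1 | (1 & 0)) ^ c) | (((b ^ (0 ^ 0)) & 1) | ((0 | (0 & b)) & ((1 ^ 0) & 1))))
step 4: and_true (→) rewrites ((b ^ (0 ^ 0)) & 1) into (b ^ (0 ^ 0)), now (((1 | (1 & 0)) ^ c) | ((b ^ (0 ^ 0)) | ((0 | (0 & b)) & ((1 ^ 0) & 1))))
step 5: and_true (→) rewrites ((1 ^ 0) & 1) into (1 ^ 0), now (((1 | (1 & 0)) ^ c) | ((b ^ (0 ^ 0)) | ((0 | (0 & b)) & (1 ^ 0))))
step 6: xor_false (→) rewrites (0 ^ 0) into 0, now (((1 | (1 & 0)) ^ c) | ((b ^ 0) | ((0 | (0 & b)) & (1 ^ 0))))
step 7: xor_false (→) rewrites (b ^ 0) into b, now (((1 | (1 & 0)) ^ c) | (b | ((0 | (0 & b)) & (1 ^ 0))))
step 8: xor_false (→) rewrites (1 ^ 0) into 1, now (((1 | (1 & 0)) ^ c) | (b | ((0 | (0 & b)) & 1)))
step 9: absorb_or (→) rewrites (0 | (0 & b)) into 0, now (((1 | (1 & 0)) ^ c) | (b | (0 & 1)))
step 10: and_true (→) rewrites (0 & 1) into 0, now (((1 | (1 & 0)) ^ c) | (b | 0))
step 11: absorb_or (→) rewrites (1 | (1 & 0)) into 1, reaching cost 7 (bound 7)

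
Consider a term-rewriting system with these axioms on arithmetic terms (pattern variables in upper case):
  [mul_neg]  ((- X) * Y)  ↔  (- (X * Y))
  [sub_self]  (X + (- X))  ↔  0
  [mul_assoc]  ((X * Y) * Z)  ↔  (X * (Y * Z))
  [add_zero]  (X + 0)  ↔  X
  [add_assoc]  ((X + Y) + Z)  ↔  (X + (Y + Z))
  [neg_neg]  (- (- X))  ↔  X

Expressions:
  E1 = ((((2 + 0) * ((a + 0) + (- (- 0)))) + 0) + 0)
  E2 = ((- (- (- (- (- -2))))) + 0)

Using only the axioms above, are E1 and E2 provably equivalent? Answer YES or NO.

NO

The axioms are sound identities: if E1 ↔* E2 then E1 and E2 evaluate identically under any assignment.
Under a=0: E1 evaluates to 0, E2 to 2. Distinct ⇒ no rewrite sequence connects them.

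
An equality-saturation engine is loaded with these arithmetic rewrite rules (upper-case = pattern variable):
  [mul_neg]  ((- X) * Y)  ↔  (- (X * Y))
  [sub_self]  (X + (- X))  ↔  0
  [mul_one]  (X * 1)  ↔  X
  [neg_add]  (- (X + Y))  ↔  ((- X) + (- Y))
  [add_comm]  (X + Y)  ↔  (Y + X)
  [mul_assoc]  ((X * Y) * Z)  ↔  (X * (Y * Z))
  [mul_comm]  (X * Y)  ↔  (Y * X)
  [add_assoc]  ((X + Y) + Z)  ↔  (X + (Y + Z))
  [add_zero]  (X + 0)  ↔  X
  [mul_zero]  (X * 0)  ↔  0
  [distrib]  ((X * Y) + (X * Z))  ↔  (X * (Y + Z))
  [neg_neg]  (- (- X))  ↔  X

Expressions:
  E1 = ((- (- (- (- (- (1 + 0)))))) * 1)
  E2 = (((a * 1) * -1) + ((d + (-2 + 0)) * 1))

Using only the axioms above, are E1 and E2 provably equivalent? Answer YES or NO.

The axioms are sound identities: if E1 ↔* E2 then E1 and E2 evaluate identically under any assignment.
Under a=0, d=0: E1 evaluates to -1, E2 to -2. Distinct ⇒ no rewrite sequence connects them.

NO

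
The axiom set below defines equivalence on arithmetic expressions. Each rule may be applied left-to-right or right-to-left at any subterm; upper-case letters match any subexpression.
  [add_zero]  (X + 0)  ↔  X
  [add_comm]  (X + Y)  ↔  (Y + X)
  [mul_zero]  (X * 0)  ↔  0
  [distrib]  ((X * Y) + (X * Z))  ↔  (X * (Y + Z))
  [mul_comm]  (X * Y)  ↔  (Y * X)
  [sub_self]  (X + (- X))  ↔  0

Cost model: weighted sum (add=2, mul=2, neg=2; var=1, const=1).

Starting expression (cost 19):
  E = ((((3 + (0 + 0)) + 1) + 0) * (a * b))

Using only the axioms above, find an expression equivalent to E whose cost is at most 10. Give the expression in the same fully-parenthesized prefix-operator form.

((3 + 1) * (a * b))   [cost 10]

(1) (0 + 0)  =[add_zero →]=  0    ⊢ ((((3 + 0) + 1) + 0) * (a * b))
(2) (((3 + 0) + 1) + 0)  =[add_zero →]=  ((3 + 0) + 1)    ⊢ (((3 + 0) + 1) * (a * b))
(3) (3 + 0)  =[add_zero →]=  3    ⊢ cost 10, within 10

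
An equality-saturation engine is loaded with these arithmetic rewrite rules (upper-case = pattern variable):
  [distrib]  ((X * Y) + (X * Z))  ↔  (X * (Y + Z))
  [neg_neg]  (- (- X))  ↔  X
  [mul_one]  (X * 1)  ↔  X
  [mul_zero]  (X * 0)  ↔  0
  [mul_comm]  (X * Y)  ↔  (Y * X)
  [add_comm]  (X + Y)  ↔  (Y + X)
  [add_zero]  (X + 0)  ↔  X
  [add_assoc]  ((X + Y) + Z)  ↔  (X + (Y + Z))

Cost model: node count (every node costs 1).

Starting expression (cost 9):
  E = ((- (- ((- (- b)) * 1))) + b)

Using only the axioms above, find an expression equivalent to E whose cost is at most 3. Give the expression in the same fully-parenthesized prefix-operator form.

1. [mul_one →] ((- (- b)) * 1)  →  (- (- b));  E = ((- (- (- (- b)))) + b)
2. [neg_neg →] (- (- b))  →  b;  E = ((- (- b)) + b)
3. [neg_neg →] (- (- b))  →  b;  cost 3 ≤ 3, done

(b + b)   [cost 3]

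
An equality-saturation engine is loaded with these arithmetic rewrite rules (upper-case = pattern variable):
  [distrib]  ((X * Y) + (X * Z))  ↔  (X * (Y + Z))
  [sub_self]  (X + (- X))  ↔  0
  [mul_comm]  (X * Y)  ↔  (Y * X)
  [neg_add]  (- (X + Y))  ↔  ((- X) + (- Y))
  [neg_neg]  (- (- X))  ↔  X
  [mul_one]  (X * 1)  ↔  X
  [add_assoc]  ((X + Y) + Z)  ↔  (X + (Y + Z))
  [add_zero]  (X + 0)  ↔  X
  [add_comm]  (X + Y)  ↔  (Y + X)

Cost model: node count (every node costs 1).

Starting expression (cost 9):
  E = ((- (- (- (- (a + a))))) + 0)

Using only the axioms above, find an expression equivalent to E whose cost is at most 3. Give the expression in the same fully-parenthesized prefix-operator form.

(1) (- (- (- (a + a))))  =[neg_neg →]=  (- (a + a))    ⊢ ((- (- (a + a))) + 0)
(2) ((- (- (a + a))) + 0)  =[add_zero →]=  (- (- (a + a)))
(3) (- (- (a + a)))  =[neg_neg →]=  (a + a)    ⊢ cost 3, within 3

(a + a)   [cost 3]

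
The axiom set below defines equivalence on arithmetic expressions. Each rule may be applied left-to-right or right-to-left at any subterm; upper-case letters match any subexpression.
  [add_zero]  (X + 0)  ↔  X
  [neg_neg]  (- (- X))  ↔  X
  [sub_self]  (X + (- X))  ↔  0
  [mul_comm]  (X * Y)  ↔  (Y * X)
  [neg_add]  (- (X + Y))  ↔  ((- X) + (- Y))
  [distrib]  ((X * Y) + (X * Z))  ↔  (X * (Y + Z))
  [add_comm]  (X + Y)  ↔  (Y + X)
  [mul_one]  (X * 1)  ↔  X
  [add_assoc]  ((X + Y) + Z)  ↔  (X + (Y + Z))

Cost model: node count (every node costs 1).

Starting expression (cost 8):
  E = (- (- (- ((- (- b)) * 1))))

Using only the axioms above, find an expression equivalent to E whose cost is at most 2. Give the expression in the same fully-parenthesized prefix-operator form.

(1) (- (- (- ((- (- b)) * 1))))  =[neg_neg →]=  (- ((- (- b)) * 1))
(2) ((- (- b)) * 1)  =[mul_one →]=  (- (- b))    ⊢ (- (- (- b)))
(3) (- (- b))  =[neg_neg →]=  b    ⊢ cost 2, within 2

(- b)   [cost 2]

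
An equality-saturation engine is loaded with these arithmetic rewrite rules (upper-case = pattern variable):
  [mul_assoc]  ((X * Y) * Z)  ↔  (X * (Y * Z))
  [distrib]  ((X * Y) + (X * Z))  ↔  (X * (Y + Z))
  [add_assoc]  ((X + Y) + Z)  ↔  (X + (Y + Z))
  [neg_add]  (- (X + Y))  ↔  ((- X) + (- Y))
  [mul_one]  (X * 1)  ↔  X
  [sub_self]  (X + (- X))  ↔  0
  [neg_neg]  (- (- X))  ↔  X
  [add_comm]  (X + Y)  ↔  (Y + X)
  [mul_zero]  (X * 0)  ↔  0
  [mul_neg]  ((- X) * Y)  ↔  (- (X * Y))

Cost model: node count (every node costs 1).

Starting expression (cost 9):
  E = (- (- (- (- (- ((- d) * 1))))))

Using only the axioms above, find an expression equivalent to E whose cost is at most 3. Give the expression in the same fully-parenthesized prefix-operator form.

(- (- d))   [cost 3]

(1) ((- d) * 1)  =[mul_one →]=  (- d)    ⊢ (- (- (- (- (- (- d))))))
(2) (- (- (- (- (- (- d))))))  =[neg_neg →]=  (- (- (- (- d))))
(3) (- (- (- (- d))))  =[neg_neg →]=  (- (- d))    ⊢ cost 3, within 3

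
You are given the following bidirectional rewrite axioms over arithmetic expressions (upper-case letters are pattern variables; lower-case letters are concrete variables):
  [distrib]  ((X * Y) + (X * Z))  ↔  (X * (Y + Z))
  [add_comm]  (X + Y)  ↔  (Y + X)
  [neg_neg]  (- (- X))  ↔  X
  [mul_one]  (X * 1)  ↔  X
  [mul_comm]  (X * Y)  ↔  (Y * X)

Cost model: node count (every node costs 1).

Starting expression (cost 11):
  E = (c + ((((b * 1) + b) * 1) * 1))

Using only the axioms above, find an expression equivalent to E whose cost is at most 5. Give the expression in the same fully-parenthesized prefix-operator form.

1. [mul_one →] ((((b * 1) + b) * 1) * 1)  →  (((b * 1) + b) * 1);  E = (c + (((b * 1) + b) * 1))
2. [mul_one →] (((b * 1) + b) * 1)  →  ((b * 1) + b);  E = (c + ((b * 1) + b))
3. [mul_one →] (b * 1)  →  b;  cost 5 ≤ 5, done

(c + (b + b))   [cost 5]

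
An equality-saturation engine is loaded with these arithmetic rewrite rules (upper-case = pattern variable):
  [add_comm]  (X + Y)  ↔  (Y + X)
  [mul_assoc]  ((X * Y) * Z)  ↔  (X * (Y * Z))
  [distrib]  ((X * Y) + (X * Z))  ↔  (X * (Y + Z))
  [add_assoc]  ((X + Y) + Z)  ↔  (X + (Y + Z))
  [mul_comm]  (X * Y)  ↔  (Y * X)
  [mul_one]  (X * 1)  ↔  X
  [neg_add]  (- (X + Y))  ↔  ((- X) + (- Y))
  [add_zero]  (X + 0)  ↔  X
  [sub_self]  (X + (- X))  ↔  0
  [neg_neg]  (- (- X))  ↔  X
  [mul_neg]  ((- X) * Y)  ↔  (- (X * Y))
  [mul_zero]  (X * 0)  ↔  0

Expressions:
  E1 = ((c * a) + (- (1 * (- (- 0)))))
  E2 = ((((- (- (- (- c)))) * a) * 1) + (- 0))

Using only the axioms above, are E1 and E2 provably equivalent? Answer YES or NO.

(1) (1 * (- (- 0)))  =[mul_comm →]=  ((- (- 0)) * 1)    ⊢ ((c * a) + (- ((- (- 0)) * 1)))
(2) ((- (- 0)) * 1)  =[mul_one →]=  (- (- 0))    ⊢ ((c * a) + (- (- (- 0))))
(3) (- (- 0))  =[neg_neg →]=  0    ⊢ ((c * a) + (- 0))
(4) (c * a)  =[mul_one ←]=  ((c * a) * 1)    ⊢ (((c * a) * 1) + (- 0))
(5) c  =[neg_neg ←]=  (- (- c))    ⊢ ((((- (- c)) * a) * 1) + (- 0))
(6) c  =[neg_neg ←]=  (- (- c))    ⊢ E2

YES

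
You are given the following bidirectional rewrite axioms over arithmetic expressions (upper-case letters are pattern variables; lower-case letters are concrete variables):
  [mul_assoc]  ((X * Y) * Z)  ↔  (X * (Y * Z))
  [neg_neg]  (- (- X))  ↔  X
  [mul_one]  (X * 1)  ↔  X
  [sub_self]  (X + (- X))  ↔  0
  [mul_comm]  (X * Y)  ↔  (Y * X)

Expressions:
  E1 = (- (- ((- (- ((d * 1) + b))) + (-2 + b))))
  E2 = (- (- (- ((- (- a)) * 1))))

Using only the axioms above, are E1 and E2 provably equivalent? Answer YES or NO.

NO

All listed rules preserve value, hence provable equivalence implies equal values everywhere; look for a separating assignment.
a=0, b=0, d=0 gives E1 ↦ -2, E2 ↦ 0; values differ ⇒ not provably equivalent.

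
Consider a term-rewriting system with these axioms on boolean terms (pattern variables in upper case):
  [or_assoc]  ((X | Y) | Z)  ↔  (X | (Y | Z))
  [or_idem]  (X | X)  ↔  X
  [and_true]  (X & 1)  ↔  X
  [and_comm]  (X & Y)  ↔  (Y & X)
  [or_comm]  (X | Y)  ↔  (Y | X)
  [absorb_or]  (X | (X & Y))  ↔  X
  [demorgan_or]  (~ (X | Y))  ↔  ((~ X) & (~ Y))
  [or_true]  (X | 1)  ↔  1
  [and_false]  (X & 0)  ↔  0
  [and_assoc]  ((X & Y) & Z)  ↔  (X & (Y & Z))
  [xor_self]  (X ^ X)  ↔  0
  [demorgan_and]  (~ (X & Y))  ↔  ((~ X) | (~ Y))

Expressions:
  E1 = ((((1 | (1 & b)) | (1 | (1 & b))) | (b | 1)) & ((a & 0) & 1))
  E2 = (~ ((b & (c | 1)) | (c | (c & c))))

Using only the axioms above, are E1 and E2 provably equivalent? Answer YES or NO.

NO

The axioms are sound identities: if E1 ↔* E2 then E1 and E2 evaluate identically under any assignment.
Under a=0, b=0, c=0: E1 evaluates to 0, E2 to 1. Distinct ⇒ no rewrite sequence connects them.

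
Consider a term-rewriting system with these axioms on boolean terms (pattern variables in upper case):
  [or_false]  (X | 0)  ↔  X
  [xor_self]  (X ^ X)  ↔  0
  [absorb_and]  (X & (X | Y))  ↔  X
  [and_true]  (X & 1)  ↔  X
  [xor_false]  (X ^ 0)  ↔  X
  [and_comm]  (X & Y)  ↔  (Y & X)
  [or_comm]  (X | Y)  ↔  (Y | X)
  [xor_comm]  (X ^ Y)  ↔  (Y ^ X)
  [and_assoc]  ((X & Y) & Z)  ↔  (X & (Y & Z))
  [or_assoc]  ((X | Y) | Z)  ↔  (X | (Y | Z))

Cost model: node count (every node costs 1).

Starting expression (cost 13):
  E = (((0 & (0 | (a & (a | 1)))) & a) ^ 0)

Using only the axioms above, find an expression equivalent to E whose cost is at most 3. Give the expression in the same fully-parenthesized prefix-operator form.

1. [xor_false →] (((0 & (0 | (a & (a | 1)))) & a) ^ 0)  →  ((0 & (0 | (a & (a | 1)))) & a)
2. [absorb_and →] (a & (a | 1))  →  a;  E = ((0 & (0 | a)) & a)
3. [absorb_and →] (0 & (0 | a))  →  0;  cost 3 ≤ 3, done

(0 & a)   [cost 3]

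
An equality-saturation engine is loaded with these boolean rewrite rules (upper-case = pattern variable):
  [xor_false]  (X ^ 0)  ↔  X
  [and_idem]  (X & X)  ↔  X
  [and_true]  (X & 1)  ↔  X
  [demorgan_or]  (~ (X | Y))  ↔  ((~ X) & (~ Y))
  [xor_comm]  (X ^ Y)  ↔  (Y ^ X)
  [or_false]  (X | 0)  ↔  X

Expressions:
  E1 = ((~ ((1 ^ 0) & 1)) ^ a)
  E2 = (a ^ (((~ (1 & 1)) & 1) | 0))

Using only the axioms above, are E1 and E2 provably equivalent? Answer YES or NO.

YES

1. [xor_false →] (1 ^ 0)  →  1;  E1 = ((~ (1 & 1)) ^ a)
2. [and_idem →] (1 & 1)  →  1;  E1 = ((~ 1) ^ a)
3. [xor_comm →] ((~ 1) ^ a)  →  (a ^ (~ 1))
4. [and_true ←] 1  →  (1 & 1);  E1 = (a ^ (~ (1 & 1)))
5. [and_true ←] (~ (1 & 1))  →  ((~ (1 & 1)) & 1);  E1 = (a ^ ((~ (1 & 1)) & 1))
6. [or_false ←] ((~ (1 & 1)) & 1)  →  (((~ (1 & 1)) & 1) | 0);  this is E2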